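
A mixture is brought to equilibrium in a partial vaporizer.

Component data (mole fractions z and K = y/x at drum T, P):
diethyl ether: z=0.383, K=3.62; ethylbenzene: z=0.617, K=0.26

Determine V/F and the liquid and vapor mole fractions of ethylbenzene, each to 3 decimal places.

Rachford–Rice: g(V/F) = Σ zᵢ(Kᵢ−1)/(1+V/F(Kᵢ−1)) = 0.
g(0) = ΣzᵢKᵢ − 1 = 0.547 and g(1) = 1 − Σzᵢ/Kᵢ = -1.479, so a root lies in (0, 1).
Binary case is linear: z₁(K₁−1)(1+V/F(K₂−1)) + z₂(K₂−1)(1+V/F(K₁−1)) = 0
⇒ V/F = [z₁(K₁−1)+z₂(K₂−1)] / [−(K₁−1)(K₂−1)] = 0.5469/1.9388 = 0.282
Compositions from xᵢ = zᵢ/(1+V/F(Kᵢ−1)), yᵢ = Kᵢxᵢ:
  diethyl ether: x = 0.220, y = 0.797
  ethylbenzene: x = 0.780, y = 0.203

V/F = 0.282, x_ethylbenzene = 0.780, y_ethylbenzene = 0.203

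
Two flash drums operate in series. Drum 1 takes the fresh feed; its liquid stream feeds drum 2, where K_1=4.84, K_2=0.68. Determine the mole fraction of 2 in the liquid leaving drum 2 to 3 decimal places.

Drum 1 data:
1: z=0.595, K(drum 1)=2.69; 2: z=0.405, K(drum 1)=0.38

Drum 1:
Rachford–Rice: g(ψ₁) = Σ zᵢ(Kᵢ−1)/(1+ψ₁(Kᵢ−1)) = 0.
Feasibility: ΣzᵢKᵢ = 1.754, Σzᵢ/Kᵢ = 1.287 — both > 1, two phases present.
Binary case is linear: z₁(K₁−1)(1+ψ₁(K₂−1)) + z₂(K₂−1)(1+ψ₁(K₁−1)) = 0
⇒ ψ₁ = [z₁(K₁−1)+z₂(K₂−1)] / [−(K₁−1)(K₂−1)] = 0.7544/1.0478 = 0.720
Drum-1 compositions:
  1: x = 0.268, y = 0.722
  2: x = 0.732, y = 0.278
Drum-2 feed = drum-1 liquid: z₂ = (0.2684, 0.7316).
Drum 2:
Binary case is linear: z₁(K₁−1)(1+ψ₂(K₂−1)) + z₂(K₂−1)(1+ψ₂(K₁−1)) = 0
⇒ ψ₂ = [z₁(K₁−1)+z₂(K₂−1)] / [−(K₁−1)(K₂−1)] = 0.7965/1.2288 = 0.648
  1: x = 0.077, y = 0.372
  2: x = 0.923, y = 0.628

x_2 (drum 2) = 0.923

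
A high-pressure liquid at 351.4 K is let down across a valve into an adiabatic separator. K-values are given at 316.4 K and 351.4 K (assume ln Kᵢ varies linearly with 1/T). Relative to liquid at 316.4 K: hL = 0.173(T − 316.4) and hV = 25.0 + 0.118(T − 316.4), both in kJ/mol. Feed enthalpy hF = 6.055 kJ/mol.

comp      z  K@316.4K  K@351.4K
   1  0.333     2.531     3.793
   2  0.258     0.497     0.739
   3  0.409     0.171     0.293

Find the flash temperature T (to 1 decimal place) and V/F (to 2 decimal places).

T = 328.4 K, V/F = 0.16

Adiabatic flash: solve Rachford–Rice at each trial T, then check hF = ψ·hV(T) + (1−ψ)·hL(T).
  T = 316.4 K: K = (2.531, 0.497, 0.171), RR gives ψ = 0.037, H_out = 0.936 kJ/mol
  T = 351.4 K: K = (3.793, 0.739, 0.293), RR gives ψ = 0.362, H_out = 14.397 kJ/mol
  T = 333.9 K: K = (3.131, 0.612, 0.227), RR gives ψ = 0.214, H_out = 8.162 kJ/mol
  T = 325.1 K: K = (2.822, 0.553, 0.198), RR gives ψ = 0.131, H_out = 4.728 kJ/mol
  T = 329.5 K: K = (2.975, 0.582, 0.212), RR gives ψ = 0.174, H_out = 6.484 kJ/mol
  T = 327.3 K: K = (2.898, 0.567, 0.205), RR gives ψ = 0.153, H_out = 5.617 kJ/mol
Linear interpolation between T = 327.3 (H_out = 5.617) and T = 329.5 (H_out = 6.484) on hF = 6.055 gives T ≈ 328.4 K, at which ψ = 0.16.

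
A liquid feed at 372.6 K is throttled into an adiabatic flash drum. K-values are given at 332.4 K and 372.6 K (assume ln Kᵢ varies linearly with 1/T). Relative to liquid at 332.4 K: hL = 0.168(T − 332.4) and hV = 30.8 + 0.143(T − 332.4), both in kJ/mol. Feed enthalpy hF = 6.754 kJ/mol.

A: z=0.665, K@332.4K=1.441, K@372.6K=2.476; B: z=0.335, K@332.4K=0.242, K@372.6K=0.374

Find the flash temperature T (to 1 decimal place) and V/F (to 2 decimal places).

Adiabatic flash: solve Rachford–Rice at each trial T, then check hF = ψ·hV(T) + (1−ψ)·hL(T).
  T = 332.4 K: K = (1.441, 0.242), RR gives ψ = 0.118, H_out = 3.624 kJ/mol
  T = 372.6 K: K = (2.476, 0.374), RR gives ψ = 0.835, H_out = 31.642 kJ/mol
  T = 352.5 K: K = (1.918, 0.305), RR gives ψ = 0.591, H_out = 21.297 kJ/mol
  T = 342.4 K: K = (1.668, 0.272), RR gives ψ = 0.413, H_out = 14.285 kJ/mol
  T = 337.4 K: K = (1.552, 0.257), RR gives ψ = 0.288, H_out = 9.683 kJ/mol
  T = 334.9 K: K = (1.496, 0.249), RR gives ψ = 0.211, H_out = 6.892 kJ/mol
  T = 333.6 K: K = (1.467, 0.246), RR gives ψ = 0.164, H_out = 5.262 kJ/mol
Linear interpolation between T = 333.6 (H_out = 5.262) and T = 334.9 (H_out = 6.892) on hF = 6.754 gives T ≈ 334.8 K, at which ψ = 0.21.

T = 334.8 K, V/F = 0.21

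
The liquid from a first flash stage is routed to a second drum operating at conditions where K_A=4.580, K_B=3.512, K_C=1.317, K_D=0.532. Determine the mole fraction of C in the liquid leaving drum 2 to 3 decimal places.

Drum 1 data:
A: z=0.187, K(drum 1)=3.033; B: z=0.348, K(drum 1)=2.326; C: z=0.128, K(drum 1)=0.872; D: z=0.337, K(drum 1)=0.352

Drum 1:
Rachford–Rice: g(ψ₁) = Σ zᵢ(Kᵢ−1)/(1+ψ₁(Kᵢ−1)) = 0.
Feasibility: ΣzᵢKᵢ = 1.607, Σzᵢ/Kᵢ = 1.315 — both > 1, two phases present.
Newton–Raphson from ψ₁ = 0.5:
  ψ₁ = 0.500: g = 0.1255, g' = -0.723 → ψ₁ = 0.673
  ψ₁ = 0.673: g = -0.0012, g' = -0.756 → ψ₁ = 0.672
Converged at ψ₁ = 0.672.
Drum-1 compositions:
  A: x = 0.079, y = 0.240
  B: x = 0.184, y = 0.428
  C: x = 0.140, y = 0.122
  D: x = 0.597, y = 0.210
Drum-2 feed = drum-1 liquid: z₂ = (0.0790, 0.1840, 0.1400, 0.5969).
Drum 2:
Newton iteration, ψ₂⁰ = 0.65:
  ψ₂ = 0.650: g = -0.1040, g' = -0.539 → ψ₂ = 0.457
  ψ₂ = 0.457: g = 0.0060, g' = -0.620 → ψ₂ = 0.467
Converged at ψ₂ = 0.467.
  A: x = 0.030, y = 0.136
  B: x = 0.085, y = 0.298
  C: x = 0.122, y = 0.161
  D: x = 0.764, y = 0.406

x_C (drum 2) = 0.122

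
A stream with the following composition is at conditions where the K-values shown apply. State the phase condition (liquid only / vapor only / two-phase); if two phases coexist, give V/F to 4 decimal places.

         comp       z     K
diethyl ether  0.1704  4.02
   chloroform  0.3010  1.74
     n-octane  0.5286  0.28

ΣzᵢKᵢ = 1.3568; Σzᵢ/Kᵢ = 2.1032.
Both exceed 1, so a two-phase solution exists.
Let ψ = V/F and solve Σ zᵢ(Kᵢ−1)/(1+ψ(Kᵢ−1)) = 0.
Newton iteration, ψ⁰ = 0.35:
  ψ = 0.3500: g = -0.08172, g' = -0.9610 → ψ = 0.2650
  ψ = 0.2650: g = 0.00177, g' = -1.0132 → ψ = 0.2667
Converged at ψ = 0.2667.

two-phase, V/F = 0.2667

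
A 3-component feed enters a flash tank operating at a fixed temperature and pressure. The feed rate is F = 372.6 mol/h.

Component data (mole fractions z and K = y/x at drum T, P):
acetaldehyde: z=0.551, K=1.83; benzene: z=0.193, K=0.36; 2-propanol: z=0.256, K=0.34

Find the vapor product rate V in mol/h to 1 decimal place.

V = 113.6 mol/h

Newton–Raphson from ψ = 0.5:
  ψ = 0.500: g = -0.1106, g' = -0.609 → ψ = 0.318
  ψ = 0.318: g = -0.0073, g' = -0.541 → ψ = 0.305
Converged at ψ = 0.305.
Then V = ψ·F = 0.3049·372.6 = 113.6 mol/h and L = F − V = 259.0 mol/h.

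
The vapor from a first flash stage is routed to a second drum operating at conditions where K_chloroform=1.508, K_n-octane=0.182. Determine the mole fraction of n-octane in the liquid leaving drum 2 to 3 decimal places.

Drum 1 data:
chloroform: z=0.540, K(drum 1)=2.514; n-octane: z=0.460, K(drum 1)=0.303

x_n-octane (drum 2) = 0.383

Drum 1:
Material balance + equilibrium reduce to Σ zᵢ(Kᵢ−1)/(1+ψ₁(Kᵢ−1)) = 0.
g(0) = ΣzᵢKᵢ − 1 = 0.497 and g(1) = 1 − Σzᵢ/Kᵢ = -0.733, so a root lies in (0, 1).
Binary case is linear: z₁(K₁−1)(1+ψ₁(K₂−1)) + z₂(K₂−1)(1+ψ₁(K₁−1)) = 0
⇒ ψ₁ = [z₁(K₁−1)+z₂(K₂−1)] / [−(K₁−1)(K₂−1)] = 0.4969/1.0553 = 0.471
Drum-1 compositions:
  chloroform: x = 0.315, y = 0.793
  n-octane: x = 0.685, y = 0.207
Drum-2 feed = drum-1 vapor: z₂ = (0.7925, 0.2075).
Drum 2:
Let ψ₂ = V/F and solve Σ zᵢ(Kᵢ−1)/(1+ψ₂(Kᵢ−1)) = 0.
Check two-phase: ΣzᵢKᵢ = 1.233 > 1 and Σzᵢ/Kᵢ = 1.666 > 1, so g(0) = 0.233 > 0 and g(1) = -0.666 < 0.
Binary case is linear: z₁(K₁−1)(1+ψ₂(K₂−1)) + z₂(K₂−1)(1+ψ₂(K₁−1)) = 0
⇒ ψ₂ = [z₁(K₁−1)+z₂(K₂−1)] / [−(K₁−1)(K₂−1)] = 0.2329/0.4155 = 0.560
  chloroform: x = 0.617, y = 0.930
  n-octane: x = 0.383, y = 0.070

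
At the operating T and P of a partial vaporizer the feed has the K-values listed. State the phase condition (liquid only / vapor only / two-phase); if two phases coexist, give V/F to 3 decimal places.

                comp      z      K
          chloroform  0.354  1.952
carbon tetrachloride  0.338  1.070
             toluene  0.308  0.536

ΣzᵢKᵢ = 1.218; Σzᵢ/Kᵢ = 1.072.
Both exceed 1, so a two-phase solution exists.
Material balance + equilibrium reduce to Σ zᵢ(Kᵢ−1)/(1+ψ(Kᵢ−1)) = 0.
Newton–Raphson from ψ = 0.5:
  ψ = 0.500: g = 0.0651, g' = -0.261 → ψ = 0.749
  ψ = 0.749: g = 0.0001, g' = -0.267 → ψ = 0.750
Converged at ψ = 0.750.

two-phase, V/F = 0.750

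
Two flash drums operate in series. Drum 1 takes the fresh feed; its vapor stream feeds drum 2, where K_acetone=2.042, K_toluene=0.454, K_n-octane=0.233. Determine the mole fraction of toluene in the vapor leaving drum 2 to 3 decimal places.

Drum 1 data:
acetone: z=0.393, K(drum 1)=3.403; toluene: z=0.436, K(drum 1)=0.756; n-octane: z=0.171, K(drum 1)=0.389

y_toluene (drum 2) = 0.216

Drum 1:
Material balance + equilibrium reduce to Σ zᵢ(Kᵢ−1)/(1+ψ₁(Kᵢ−1)) = 0.
Feasibility: ΣzᵢKᵢ = 1.734, Σzᵢ/Kᵢ = 1.132 — both > 1, two phases present.
Newton iteration, ψ₁⁰ = 0.5:
  ψ₁ = 0.500: g = 0.1574, g' = -0.634 → ψ₁ = 0.748
  ψ₁ = 0.748: g = 0.0150, g' = -0.545 → ψ₁ = 0.776
Converged at ψ₁ = 0.776.
Drum-1 compositions:
  acetone: x = 0.137, y = 0.467
  toluene: x = 0.538, y = 0.407
  n-octane: x = 0.325, y = 0.126
Drum-2 feed = drum-1 vapor: z₂ = (0.4670, 0.4065, 0.1264).
Drum 2:
Material balance + equilibrium reduce to Σ zᵢ(Kᵢ−1)/(1+ψ₂(Kᵢ−1)) = 0.
Check two-phase: ΣzᵢKᵢ = 1.168 > 1 and Σzᵢ/Kᵢ = 1.667 > 1, so g(0) = 0.168 > 0 and g(1) = -0.667 < 0.
Iterate (Newton) starting at ψ₂ = 0.53:
  ψ₂ = 0.530: g = -0.1622, g' = -0.662 → ψ₂ = 0.285
  ψ₂ = 0.285: g = -0.0116, g' = -0.593 → ψ₂ = 0.265
Converged at ψ₂ = 0.265.
  acetone: x = 0.366, y = 0.747
  toluene: x = 0.475, y = 0.216
  n-octane: x = 0.159, y = 0.037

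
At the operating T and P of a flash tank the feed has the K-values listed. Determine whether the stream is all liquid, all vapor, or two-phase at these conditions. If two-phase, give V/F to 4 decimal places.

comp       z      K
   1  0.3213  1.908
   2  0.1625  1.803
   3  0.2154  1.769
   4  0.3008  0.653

all vapor

ΣzᵢKᵢ = 1.4835; Σzᵢ/Kᵢ = 0.8409.
Since Σzᵢ/Kᵢ < 1 the mixture is above its dew point — single vapor phase.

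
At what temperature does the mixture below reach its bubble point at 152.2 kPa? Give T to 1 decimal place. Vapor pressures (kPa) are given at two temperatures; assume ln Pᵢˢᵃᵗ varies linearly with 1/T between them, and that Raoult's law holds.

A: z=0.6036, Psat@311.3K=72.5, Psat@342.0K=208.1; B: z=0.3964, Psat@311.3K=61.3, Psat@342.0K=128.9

Bubble-point temperature: ΣzᵢPᵢˢᵃᵗ(T) = P. Interpolate ln Pᵢˢᵃᵗ = aᵢ + bᵢ/T.
  T = 311.3 K: ΣzᵢPᵢˢᵃᵗ = 68.06 kPa
  T = 342.0 K: ΣzᵢPᵢˢᵃᵗ = 176.71 kPa
  T = 326.6 K: ΣzᵢPᵢˢᵃᵗ = 111.68 kPa
  T = 334.3 K: ΣzᵢPᵢˢᵃᵗ = 141.14 kPa
  T = 338.1 K: ΣzᵢPᵢˢᵃᵗ = 157.88 kPa
  T = 336.2 K: ΣzᵢPᵢˢᵃᵗ = 149.32 kPa
Interpolating between 336.2 K and 338.1 K gives T ≈ 336.8 K.

T = 336.8 K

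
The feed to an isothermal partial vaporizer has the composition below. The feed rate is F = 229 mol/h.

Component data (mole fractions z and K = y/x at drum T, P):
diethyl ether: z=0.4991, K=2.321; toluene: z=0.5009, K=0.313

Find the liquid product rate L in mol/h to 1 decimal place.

Material balance + equilibrium reduce to Σ zᵢ(Kᵢ−1)/(1+ψ(Kᵢ−1)) = 0.
Feasibility: ΣzᵢKᵢ = 1.3152, Σzᵢ/Kᵢ = 1.8154 — both > 1, two phases present.
Iterate (Newton) starting at ψ = 0.5:
  ψ = 0.5000: g = -0.12712, g' = -0.8644 → ψ = 0.3529
  ψ = 0.3529: g = -0.00460, g' = -0.8171 → ψ = 0.3473
Converged at ψ = 0.3473.
Then V = ψ·F = 0.3473·229 = 79.5 mol/h and L = F − V = 149.5 mol/h.

L = 149.5 mol/h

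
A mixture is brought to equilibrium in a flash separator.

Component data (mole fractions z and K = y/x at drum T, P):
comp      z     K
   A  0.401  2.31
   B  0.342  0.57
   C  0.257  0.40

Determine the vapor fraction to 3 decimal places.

ψ = 0.336

Material balance + equilibrium reduce to Σ zᵢ(Kᵢ−1)/(1+ψ(Kᵢ−1)) = 0.
g(0) = ΣzᵢKᵢ − 1 = 0.224 and g(1) = 1 − Σzᵢ/Kᵢ = -0.416, so a root lies in (0, 1).
Newton–Raphson from ψ = 0.47:
  ψ = 0.470: g = -0.0739, g' = -0.542 → ψ = 0.334
  ψ = 0.334: g = 0.0010, g' = -0.564 → ψ = 0.336
Converged at ψ = 0.336.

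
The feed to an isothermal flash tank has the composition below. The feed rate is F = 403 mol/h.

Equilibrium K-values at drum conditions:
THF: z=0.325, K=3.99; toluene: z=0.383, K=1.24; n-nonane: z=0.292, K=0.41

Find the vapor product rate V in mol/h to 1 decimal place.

Iterate (Newton) starting at V/F = 0.49:
  V/F = 0.490: g = 0.2341, g' = -0.697 → V/F = 0.826
  V/F = 0.826: g = 0.0208, g' = -0.643 → V/F = 0.858
Converged at V/F = 0.858.
Then V = V/F·F = 0.8578·403 = 345.7 mol/h and L = F − V = 57.3 mol/h.

V = 345.7 mol/h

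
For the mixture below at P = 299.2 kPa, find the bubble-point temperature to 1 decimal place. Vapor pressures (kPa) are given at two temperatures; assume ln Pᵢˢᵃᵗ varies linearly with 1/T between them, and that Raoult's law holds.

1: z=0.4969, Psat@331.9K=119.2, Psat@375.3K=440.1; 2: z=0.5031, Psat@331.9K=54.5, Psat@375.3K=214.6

T = 372.1 K

Bubble-point temperature: ΣzᵢPᵢˢᵃᵗ(T) = P. Interpolate ln Pᵢˢᵃᵗ = aᵢ + bᵢ/T.
  T = 331.9 K: ΣzᵢPᵢˢᵃᵗ = 86.65 kPa
  T = 375.3 K: ΣzᵢPᵢˢᵃᵗ = 326.65 kPa
  T = 353.6 K: ΣzᵢPᵢˢᵃᵗ = 175.21 kPa
  T = 364.5 K: ΣzᵢPᵢˢᵃᵗ = 241.80 kPa
  T = 369.9 K: ΣzᵢPᵢˢᵃᵗ = 281.66 kPa
  T = 372.6 K: ΣzᵢPᵢˢᵃᵗ = 303.48 kPa
Interpolating between 369.9 K and 372.6 K gives T ≈ 372.1 K.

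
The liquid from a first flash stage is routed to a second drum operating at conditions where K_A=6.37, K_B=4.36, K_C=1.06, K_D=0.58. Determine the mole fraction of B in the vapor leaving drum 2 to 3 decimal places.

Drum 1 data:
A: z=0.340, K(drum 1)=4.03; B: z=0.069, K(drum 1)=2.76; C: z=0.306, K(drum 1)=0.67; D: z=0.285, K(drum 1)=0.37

y_B (drum 2) = 0.055

Drum 1:
Rachford–Rice: g(ψ₁) = Σ zᵢ(Kᵢ−1)/(1+ψ₁(Kᵢ−1)) = 0.
Feasibility: ΣzᵢKᵢ = 1.871, Σzᵢ/Kᵢ = 1.336 — both > 1, two phases present.
Iterate (Newton) starting at ψ₁ = 0.5:
  ψ₁ = 0.500: g = 0.0912, g' = -0.843 → ψ₁ = 0.608
  ψ₁ = 0.608: g = 0.0036, g' = -0.786 → ψ₁ = 0.613
Converged at ψ₁ = 0.613.
Drum-1 compositions:
  A: x = 0.119, y = 0.480
  B: x = 0.033, y = 0.092
  C: x = 0.384, y = 0.257
  D: x = 0.464, y = 0.172
Drum-2 feed = drum-1 liquid: z₂ = (0.1190, 0.0332, 0.3836, 0.4642).
Drum 2:
Newton iteration, ψ₂⁰ = 0.54:
  ψ₂ = 0.540: g = -0.0264, g' = -0.411 → ψ₂ = 0.476
  ψ₂ = 0.476: g = 0.0014, g' = -0.456 → ψ₂ = 0.479
Converged at ψ₂ = 0.479.
  A: x = 0.033, y = 0.212
  B: x = 0.013, y = 0.055
  C: x = 0.373, y = 0.395
  D: x = 0.581, y = 0.337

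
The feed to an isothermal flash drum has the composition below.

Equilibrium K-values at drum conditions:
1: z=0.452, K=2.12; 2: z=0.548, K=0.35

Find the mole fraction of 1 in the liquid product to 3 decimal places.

Newton–Raphson from V/F = 0.45:
  V/F = 0.450: g = -0.1669, g' = -0.713 → V/F = 0.216
  V/F = 0.216: g = -0.0068, g' = -0.681 → V/F = 0.206
Converged at V/F = 0.206.
Compositions from xᵢ = zᵢ/(1+V/F(Kᵢ−1)), yᵢ = Kᵢxᵢ:
  1: x = 0.367, y = 0.779
  2: x = 0.633, y = 0.221

x_1 = 0.367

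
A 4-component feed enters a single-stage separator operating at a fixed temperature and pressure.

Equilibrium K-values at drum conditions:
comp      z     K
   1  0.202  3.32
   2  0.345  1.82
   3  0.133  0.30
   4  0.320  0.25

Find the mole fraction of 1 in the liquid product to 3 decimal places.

x_1 = 0.107

Let β = V/F and solve Σ zᵢ(Kᵢ−1)/(1+β(Kᵢ−1)) = 0.
Check two-phase: ΣzᵢKᵢ = 1.418 > 1 and Σzᵢ/Kᵢ = 1.974 > 1, so g(0) = 0.418 > 0 and g(1) = -0.974 < 0.
Newton–Raphson from β = 0.5:
  β = 0.500: g = -0.1096, g' = -0.965 → β = 0.386
  β = 0.386: g = -0.0036, g' = -0.915 → β = 0.382
Converged at β = 0.382.
Compositions from xᵢ = zᵢ/(1+β(Kᵢ−1)), yᵢ = Kᵢxᵢ:
  1: x = 0.107, y = 0.355
  2: x = 0.263, y = 0.478
  3: x = 0.182, y = 0.054
  4: x = 0.449, y = 0.112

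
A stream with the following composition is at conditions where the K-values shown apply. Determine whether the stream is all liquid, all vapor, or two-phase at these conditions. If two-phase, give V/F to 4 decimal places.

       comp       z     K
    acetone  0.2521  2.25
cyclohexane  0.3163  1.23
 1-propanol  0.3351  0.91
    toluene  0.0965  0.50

all vapor

ΣzᵢKᵢ = 1.3095; Σzᵢ/Kᵢ = 0.9304.
Since Σzᵢ/Kᵢ < 1 the mixture is above its dew point — single vapor phase.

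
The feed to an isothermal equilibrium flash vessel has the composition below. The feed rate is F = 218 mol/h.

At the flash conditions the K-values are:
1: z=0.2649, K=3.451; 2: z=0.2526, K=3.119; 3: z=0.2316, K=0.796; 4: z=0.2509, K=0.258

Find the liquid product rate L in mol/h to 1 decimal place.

L = 62.8 mol/h

Iterate (Newton) starting at ψ = 0.69:
  ψ = 0.6900: g = 0.02219, g' = -0.9999 → ψ = 0.7122
  ψ = 0.7122: g = -0.00028, g' = -1.0257 → ψ = 0.7119
Converged at ψ = 0.7119.
Then V = ψ·F = 0.7119·218 = 155.2 mol/h and L = F − V = 62.8 mol/h.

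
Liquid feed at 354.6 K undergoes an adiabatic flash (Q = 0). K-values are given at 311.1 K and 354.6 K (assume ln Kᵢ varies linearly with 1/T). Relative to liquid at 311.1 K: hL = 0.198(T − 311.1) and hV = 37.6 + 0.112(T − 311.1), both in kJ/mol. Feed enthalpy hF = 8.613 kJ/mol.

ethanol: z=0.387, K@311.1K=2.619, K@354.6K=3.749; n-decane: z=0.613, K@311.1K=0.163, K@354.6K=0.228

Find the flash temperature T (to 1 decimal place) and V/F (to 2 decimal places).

Adiabatic flash: solve Rachford–Rice at each trial T, then check hF = ψ·hV(T) + (1−ψ)·hL(T).
  T = 311.1 K: K = (2.619, 0.163), RR gives ψ = 0.084, H_out = 3.149 kJ/mol
  T = 354.6 K: K = (3.749, 0.228), RR gives ψ = 0.278, H_out = 18.036 kJ/mol
  T = 332.9 K: K = (3.172, 0.195), RR gives ψ = 0.198, H_out = 11.407 kJ/mol
  T = 322.0 K: K = (2.891, 0.179), RR gives ψ = 0.147, H_out = 7.554 kJ/mol
  T = 327.4 K: K = (3.029, 0.187), RR gives ψ = 0.174, H_out = 9.520 kJ/mol
  T = 324.7 K: K = (2.960, 0.183), RR gives ψ = 0.161, H_out = 8.552 kJ/mol
  T = 326.0 K: K = (2.993, 0.185), RR gives ψ = 0.167, H_out = 9.022 kJ/mol
Linear interpolation between T = 324.7 (H_out = 8.552) and T = 326.0 (H_out = 9.022) on hF = 8.613 gives T ≈ 324.9 K, at which ψ = 0.16.

T = 324.9 K, V/F = 0.16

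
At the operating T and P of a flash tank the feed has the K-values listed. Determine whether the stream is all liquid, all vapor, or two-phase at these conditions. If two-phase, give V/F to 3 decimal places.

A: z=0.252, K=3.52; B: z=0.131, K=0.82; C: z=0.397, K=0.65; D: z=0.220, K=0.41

two-phase, V/F = 0.335

ΣzᵢKᵢ = 1.343; Σzᵢ/Kᵢ = 1.379.
Both exceed 1, so a two-phase solution exists.
Rachford–Rice: g(ψ) = Σ zᵢ(Kᵢ−1)/(1+ψ(Kᵢ−1)) = 0.
Newton–Raphson from ψ = 0.43:
  ψ = 0.430: g = -0.0583, g' = -0.578 → ψ = 0.329
  ψ = 0.329: g = 0.0038, g' = -0.663 → ψ = 0.335
Converged at ψ = 0.335.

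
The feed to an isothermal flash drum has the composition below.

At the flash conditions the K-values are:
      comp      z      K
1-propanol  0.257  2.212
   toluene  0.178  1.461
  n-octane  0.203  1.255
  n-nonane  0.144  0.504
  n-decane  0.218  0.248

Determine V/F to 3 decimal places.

V/F = 0.405

Rachford–Rice: g(V/F) = Σ zᵢ(Kᵢ−1)/(1+V/F(Kᵢ−1)) = 0.
g(0) = ΣzᵢKᵢ − 1 = 0.210 and g(1) = 1 − Σzᵢ/Kᵢ = -0.565, so a root lies in (0, 1).
Newton–Raphson from V/F = 0.54:
  V/F = 0.540: g = -0.0741, g' = -0.588 → V/F = 0.414
  V/F = 0.414: g = -0.0048, g' = -0.521 → V/F = 0.405
Converged at V/F = 0.405.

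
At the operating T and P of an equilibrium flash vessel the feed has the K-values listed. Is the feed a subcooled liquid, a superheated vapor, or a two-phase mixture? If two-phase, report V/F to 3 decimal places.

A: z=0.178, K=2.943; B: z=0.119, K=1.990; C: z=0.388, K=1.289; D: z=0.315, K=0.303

ΣzᵢKᵢ = 1.356; Σzᵢ/Kᵢ = 1.461.
Both exceed 1, so a two-phase solution exists.
Let ψ = V/F and solve Σ zᵢ(Kᵢ−1)/(1+ψ(Kᵢ−1)) = 0.
Iterate (Newton) starting at ψ = 0.5:
  ψ = 0.500: g = 0.0152, g' = -0.610 → ψ = 0.525
Converged at ψ = 0.525.

two-phase, V/F = 0.525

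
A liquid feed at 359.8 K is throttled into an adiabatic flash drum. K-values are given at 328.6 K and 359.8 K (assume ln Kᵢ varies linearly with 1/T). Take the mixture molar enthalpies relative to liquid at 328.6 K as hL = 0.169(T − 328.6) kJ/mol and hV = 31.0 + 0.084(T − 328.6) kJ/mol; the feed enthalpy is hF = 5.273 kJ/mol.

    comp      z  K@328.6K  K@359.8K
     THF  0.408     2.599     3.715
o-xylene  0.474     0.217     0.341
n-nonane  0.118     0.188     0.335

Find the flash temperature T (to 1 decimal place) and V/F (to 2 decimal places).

T = 330.2 K, V/F = 0.16

Adiabatic flash: solve Rachford–Rice at each trial T, then check hF = ψ·hV(T) + (1−ψ)·hL(T).
  T = 328.6 K: K = (2.599, 0.217, 0.188), RR gives ψ = 0.147, H_out = 4.557 kJ/mol
  T = 359.8 K: K = (3.715, 0.341, 0.335), RR gives ψ = 0.400, H_out = 16.611 kJ/mol
  T = 344.2 K: K = (3.133, 0.275, 0.254), RR gives ψ = 0.282, H_out = 11.000 kJ/mol
  T = 336.4 K: K = (2.860, 0.245, 0.219), RR gives ψ = 0.218, H_out = 7.941 kJ/mol
  T = 332.5 K: K = (2.728, 0.231, 0.203), RR gives ψ = 0.184, H_out = 6.300 kJ/mol
  T = 330.6 K: K = (2.665, 0.224, 0.196), RR gives ψ = 0.166, H_out = 5.465 kJ/mol
Linear interpolation between T = 328.6 (H_out = 4.557) and T = 330.6 (H_out = 5.465) on hF = 5.273 gives T ≈ 330.2 K, at which ψ = 0.16.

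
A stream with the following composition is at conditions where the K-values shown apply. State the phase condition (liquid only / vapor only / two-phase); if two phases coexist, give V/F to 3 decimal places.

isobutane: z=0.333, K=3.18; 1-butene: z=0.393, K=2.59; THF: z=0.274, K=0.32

ΣzᵢKᵢ = 2.164; Σzᵢ/Kᵢ = 1.113.
Both exceed 1, so a two-phase solution exists.
Let ψ = V/F and solve Σ zᵢ(Kᵢ−1)/(1+ψ(Kᵢ−1)) = 0.
Iterate (Newton) starting at ψ = 0.5:
  ψ = 0.500: g = 0.4132, g' = -0.962 → ψ = 0.930
  ψ = 0.930: g = -0.0146, g' = -1.271 → ψ = 0.918
Converged at ψ = 0.918.

two-phase, V/F = 0.918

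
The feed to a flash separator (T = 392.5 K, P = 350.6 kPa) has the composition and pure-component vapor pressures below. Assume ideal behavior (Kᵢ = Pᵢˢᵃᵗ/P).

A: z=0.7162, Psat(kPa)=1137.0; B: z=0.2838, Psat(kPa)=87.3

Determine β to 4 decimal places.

β = 0.8271

Raoult's law: Kᵢ = Pᵢˢᵃᵗ/P = Pᵢˢᵃᵗ/350.6.
  K_A = 1137.0/350.6 = 3.243012, K_B = 87.3/350.6 = 0.249002
Binary case is linear: z₁(K₁−1)(1+β(K₂−1)) + z₂(K₂−1)(1+β(K₁−1)) = 0
⇒ β = [z₁(K₁−1)+z₂(K₂−1)] / [−(K₁−1)(K₂−1)] = 1.39331/1.68450 = 0.8271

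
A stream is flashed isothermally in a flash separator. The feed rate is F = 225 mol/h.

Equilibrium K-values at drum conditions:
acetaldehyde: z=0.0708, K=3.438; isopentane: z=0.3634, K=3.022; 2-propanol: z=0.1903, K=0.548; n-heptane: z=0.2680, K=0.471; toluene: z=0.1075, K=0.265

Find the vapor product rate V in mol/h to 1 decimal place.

V = 116.5 mol/h

Material balance + equilibrium reduce to Σ zᵢ(Kᵢ−1)/(1+ψ(Kᵢ−1)) = 0.
Feasibility: ΣzᵢKᵢ = 1.6006, Σzᵢ/Kᵢ = 1.4628 — both > 1, two phases present.
Newton–Raphson from ψ = 0.55:
  ψ = 0.5500: g = -0.02541, g' = -0.7915 → ψ = 0.5179
  ψ = 0.5179: g = 0.00007, g' = -0.7967 → ψ = 0.5180
Converged at ψ = 0.5180.
Then V = ψ·F = 0.5180·225 = 116.5 mol/h and L = F − V = 108.5 mol/h.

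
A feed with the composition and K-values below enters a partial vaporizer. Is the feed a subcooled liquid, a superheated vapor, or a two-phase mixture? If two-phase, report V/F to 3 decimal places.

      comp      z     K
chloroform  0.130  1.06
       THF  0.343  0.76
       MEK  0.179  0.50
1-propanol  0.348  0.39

subcooled liquid

ΣzᵢKᵢ = 0.624; Σzᵢ/Kᵢ = 1.824.
Since ΣzᵢKᵢ < 1 the mixture is below its bubble point — single liquid phase.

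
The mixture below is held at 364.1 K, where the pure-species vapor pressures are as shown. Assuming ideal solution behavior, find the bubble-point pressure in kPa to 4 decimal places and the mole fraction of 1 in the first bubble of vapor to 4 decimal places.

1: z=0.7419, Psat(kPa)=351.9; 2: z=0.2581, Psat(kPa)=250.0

At the bubble point ψ → 0, so ΣzᵢKᵢ = 1 with Kᵢ = Pᵢˢᵃᵗ/P ⇒ P = ΣzᵢPᵢˢᵃᵗ.
P = 0.7419·351.9 + 0.2581·250.0 = 325.5996 kPa
yᵢ = zᵢPᵢˢᵃᵗ/P ⇒ y_1 = 0.7419·351.9/325.5996 = 0.8018

Pbub = 325.5996 kPa, y_1 = 0.8018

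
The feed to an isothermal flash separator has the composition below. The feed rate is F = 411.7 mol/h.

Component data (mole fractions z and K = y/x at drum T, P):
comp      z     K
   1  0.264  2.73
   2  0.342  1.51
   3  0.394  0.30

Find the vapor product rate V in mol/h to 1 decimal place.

Rachford–Rice: g(V/F) = Σ zᵢ(Kᵢ−1)/(1+V/F(Kᵢ−1)) = 0.
Feasibility: ΣzᵢKᵢ = 1.355, Σzᵢ/Kᵢ = 1.637 — both > 1, two phases present.
Newton iteration, V/F⁰ = 0.65:
  V/F = 0.650: g = -0.1601, g' = -0.875 → V/F = 0.467
  V/F = 0.467: g = -0.0163, g' = -0.726 → V/F = 0.445
  V/F = 0.445: g = -0.0001, g' = -0.718 → V/F = 0.444
Converged at V/F = 0.444.
Then V = V/F·F = 0.4445·411.7 = 183.0 mol/h and L = F − V = 228.7 mol/h.

V = 183.0 mol/h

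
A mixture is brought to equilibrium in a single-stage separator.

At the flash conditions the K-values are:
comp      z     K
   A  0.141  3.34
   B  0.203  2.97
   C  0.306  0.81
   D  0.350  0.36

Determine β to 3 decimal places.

Newton iteration, β⁰ = 0.5:
  β = 0.500: g = -0.0401, g' = -0.687 → β = 0.442
Converged at β = 0.442.

β = 0.442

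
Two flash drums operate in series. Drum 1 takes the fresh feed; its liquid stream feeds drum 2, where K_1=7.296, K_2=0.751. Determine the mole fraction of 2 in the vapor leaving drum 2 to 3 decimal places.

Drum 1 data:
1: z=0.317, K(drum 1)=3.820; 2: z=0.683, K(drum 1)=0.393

Drum 1:
Material balance + equilibrium reduce to Σ zᵢ(Kᵢ−1)/(1+ψ₁(Kᵢ−1)) = 0.
g(0) = ΣzᵢKᵢ − 1 = 0.479 and g(1) = 1 − Σzᵢ/Kᵢ = -0.821, so a root lies in (0, 1).
Iterate (Newton) starting at ψ₁ = 0.5:
  ψ₁ = 0.500: g = -0.2243, g' = -0.953 → ψ₁ = 0.265
  ψ₁ = 0.265: g = 0.0181, g' = -1.184 → ψ₁ = 0.280
Converged at ψ₁ = 0.280.
Drum-1 compositions:
  1: x = 0.177, y = 0.677
  2: x = 0.823, y = 0.323
Drum-2 feed = drum-1 liquid: z₂ = (0.1771, 0.8229).
Drum 2:
Rachford–Rice: g(ψ₂) = Σ zᵢ(Kᵢ−1)/(1+ψ₂(Kᵢ−1)) = 0.
Feasibility: ΣzᵢKᵢ = 1.910, Σzᵢ/Kᵢ = 1.120 — both > 1, two phases present.
Binary case is linear: z₁(K₁−1)(1+ψ₂(K₂−1)) + z₂(K₂−1)(1+ψ₂(K₁−1)) = 0
⇒ ψ₂ = [z₁(K₁−1)+z₂(K₂−1)] / [−(K₁−1)(K₂−1)] = 0.9103/1.5677 = 0.581
  1: x = 0.038, y = 0.278
  2: x = 0.962, y = 0.722

y_2 (drum 2) = 0.722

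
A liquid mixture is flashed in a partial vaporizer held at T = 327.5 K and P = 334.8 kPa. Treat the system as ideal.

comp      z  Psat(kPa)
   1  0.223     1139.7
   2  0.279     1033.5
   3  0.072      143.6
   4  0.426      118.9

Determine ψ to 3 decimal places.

ψ = 0.567

Raoult's law: Kᵢ = Pᵢˢᵃᵗ/P = Pᵢˢᵃᵗ/334.8.
  K_1 = 1139.7/334.8 = 3.40412, K_2 = 1033.5/334.8 = 3.08692, K_3 = 143.6/334.8 = 0.42891, K_4 = 118.9/334.8 = 0.35514
Rachford–Rice: g(ψ) = Σ zᵢ(Kᵢ−1)/(1+ψ(Kᵢ−1)) = 0.
Check two-phase: ΣzᵢKᵢ = 1.803 > 1 and Σzᵢ/Kᵢ = 1.523 > 1, so g(0) = 0.803 > 0 and g(1) = -0.523 < 0.
Newton iteration, ψ⁰ = 0.35:
  ψ = 0.350: g = 0.2214, g' = -1.118 → ψ = 0.548
  ψ = 0.548: g = 0.0182, g' = -0.978 → ψ = 0.567
Converged at ψ = 0.567.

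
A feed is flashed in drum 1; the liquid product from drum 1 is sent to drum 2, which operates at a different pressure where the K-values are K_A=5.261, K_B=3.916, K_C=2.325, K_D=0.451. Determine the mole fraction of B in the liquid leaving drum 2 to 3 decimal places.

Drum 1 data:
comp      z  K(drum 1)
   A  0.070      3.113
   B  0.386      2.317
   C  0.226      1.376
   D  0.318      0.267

x_B (drum 2) = 0.086

Drum 1:
Material balance + equilibrium reduce to Σ zᵢ(Kᵢ−1)/(1+ψ₁(Kᵢ−1)) = 0.
Feasibility: ΣzᵢKᵢ = 1.508, Σzᵢ/Kᵢ = 1.544 — both > 1, two phases present.
Newton–Raphson from ψ₁ = 0.64:
  ψ₁ = 0.640: g = -0.0318, g' = -0.881 → ψ₁ = 0.604
  ψ₁ = 0.604: g = -0.0008, g' = -0.839 → ψ₁ = 0.603
Converged at ψ₁ = 0.603.
Drum-1 compositions:
  A: x = 0.031, y = 0.096
  B: x = 0.215, y = 0.499
  C: x = 0.184, y = 0.254
  D: x = 0.570, y = 0.152
Drum-2 feed = drum-1 liquid: z₂ = (0.0308, 0.2152, 0.1842, 0.5698).
Drum 2:
Material balance + equilibrium reduce to Σ zᵢ(Kᵢ−1)/(1+ψ₂(Kᵢ−1)) = 0.
Feasibility: ΣzᵢKᵢ = 1.690, Σzᵢ/Kᵢ = 1.404 — both > 1, two phases present.
Newton–Raphson from ψ₂ = 0.5:
  ψ₂ = 0.500: g = 0.0128, g' = -0.803 → ψ₂ = 0.516
Converged at ψ₂ = 0.516.
  A: x = 0.010, y = 0.051
  B: x = 0.086, y = 0.336
  C: x = 0.109, y = 0.254
  D: x = 0.795, y = 0.359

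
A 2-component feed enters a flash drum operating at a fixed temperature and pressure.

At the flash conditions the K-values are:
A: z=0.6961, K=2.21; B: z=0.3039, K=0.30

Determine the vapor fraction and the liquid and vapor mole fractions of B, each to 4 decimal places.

ψ = 0.7433, x_B = 0.6335, y_B = 0.1901

Let ψ = V/F and solve Σ zᵢ(Kᵢ−1)/(1+ψ(Kᵢ−1)) = 0.
Check two-phase: ΣzᵢKᵢ = 1.6296 > 1 and Σzᵢ/Kᵢ = 1.3280 > 1, so g(0) = 0.6296 > 0 and g(1) = -0.3280 < 0.
Newton iteration, ψ⁰ = 0.52:
  ψ = 0.5200: g = 0.18251, g' = -0.7521 → ψ = 0.7627
  ψ = 0.7627: g = -0.01833, g' = -0.9610 → ψ = 0.7436
  ψ = 0.7436: g = -0.00030, g' = -0.9301 → ψ = 0.7433
Converged at ψ = 0.7433.
Compositions from xᵢ = zᵢ/(1+ψ(Kᵢ−1)), yᵢ = Kᵢxᵢ:
  A: x = 0.3665, y = 0.8099
  B: x = 0.6335, y = 0.1901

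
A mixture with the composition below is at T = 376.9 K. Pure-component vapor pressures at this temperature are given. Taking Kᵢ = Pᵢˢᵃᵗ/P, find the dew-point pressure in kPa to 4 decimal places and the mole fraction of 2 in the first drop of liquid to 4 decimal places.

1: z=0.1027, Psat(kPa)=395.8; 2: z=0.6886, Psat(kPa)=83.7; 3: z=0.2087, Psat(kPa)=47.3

At the dew point ψ → 1, so Σzᵢ/Kᵢ = 1 with Kᵢ = Pᵢˢᵃᵗ/P ⇒ 1/P = Σzᵢ/Pᵢˢᵃᵗ.
1/P = 0.1027/395.8 + 0.6886/83.7 + 0.2087/47.3 = 0.0128987 ⇒ P = 77.5270 kPa
xᵢ = zᵢP/Pᵢˢᵃᵗ ⇒ x_2 = 0.6886·77.5270/83.7 = 0.6378

Pdew = 77.5270 kPa, x_2 = 0.6378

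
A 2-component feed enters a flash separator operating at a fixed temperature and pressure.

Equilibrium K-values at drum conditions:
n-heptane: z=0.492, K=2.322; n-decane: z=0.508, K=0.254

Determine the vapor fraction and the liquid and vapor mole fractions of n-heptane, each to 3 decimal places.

Material balance + equilibrium reduce to Σ zᵢ(Kᵢ−1)/(1+ψ(Kᵢ−1)) = 0.
Check two-phase: ΣzᵢKᵢ = 1.271 > 1 and Σzᵢ/Kᵢ = 2.212 > 1, so g(0) = 0.271 > 0 and g(1) = -1.212 < 0.
Newton–Raphson from ψ = 0.49:
  ψ = 0.490: g = -0.2026, g' = -1.019 → ψ = 0.291
  ψ = 0.291: g = -0.0145, g' = -0.910 → ψ = 0.275
Converged at ψ = 0.275.
Compositions from xᵢ = zᵢ/(1+ψ(Kᵢ−1)), yᵢ = Kᵢxᵢ:
  n-heptane: x = 0.361, y = 0.838
  n-decane: x = 0.639, y = 0.162

ψ = 0.275, x_n-heptane = 0.361, y_n-heptane = 0.838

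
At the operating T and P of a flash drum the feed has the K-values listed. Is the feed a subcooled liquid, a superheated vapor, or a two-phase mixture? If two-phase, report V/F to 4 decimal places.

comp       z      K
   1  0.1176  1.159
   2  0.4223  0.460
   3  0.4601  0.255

ΣzᵢKᵢ = 0.4479; Σzᵢ/Kᵢ = 2.8238.
Since ΣzᵢKᵢ < 1 the mixture is below its bubble point — single liquid phase.

subcooled liquid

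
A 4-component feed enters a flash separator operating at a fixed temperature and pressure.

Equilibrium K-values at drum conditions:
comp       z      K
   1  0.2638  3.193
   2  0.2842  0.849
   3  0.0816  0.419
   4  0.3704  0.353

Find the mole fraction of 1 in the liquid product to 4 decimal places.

x_1 = 0.1742

Newton–Raphson from β = 0.58:
  β = 0.5800: g = -0.24750, g' = -0.7135 → β = 0.2331
  β = 0.2331: g = 0.00128, g' = -0.8144 → β = 0.2347
Converged at β = 0.2347.
Compositions from xᵢ = zᵢ/(1+β(Kᵢ−1)), yᵢ = Kᵢxᵢ:
  1: x = 0.1742, y = 0.5561
  2: x = 0.2946, y = 0.2502
  3: x = 0.0945, y = 0.0396
  4: x = 0.4367, y = 0.1542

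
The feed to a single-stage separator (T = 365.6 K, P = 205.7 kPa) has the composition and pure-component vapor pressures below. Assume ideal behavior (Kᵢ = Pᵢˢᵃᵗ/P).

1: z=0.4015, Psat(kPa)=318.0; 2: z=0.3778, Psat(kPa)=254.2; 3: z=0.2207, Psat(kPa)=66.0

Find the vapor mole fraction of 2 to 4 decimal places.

Raoult's law: Kᵢ = Pᵢˢᵃᵗ/P = Pᵢˢᵃᵗ/205.7.
  K_1 = 318.0/205.7 = 1.545941, K_2 = 254.2/205.7 = 1.235780, K_3 = 66.0/205.7 = 0.320856
Material balance + equilibrium reduce to Σ zᵢ(Kᵢ−1)/(1+β(Kᵢ−1)) = 0.
Feasibility: ΣzᵢKᵢ = 1.1584, Σzᵢ/Kᵢ = 1.2533 — both > 1, two phases present.
Iterate (Newton) starting at β = 0.59:
  β = 0.5900: g = -0.00611, g' = -0.3681 → β = 0.5734
  β = 0.5734: g = -0.00008, g' = -0.3588 → β = 0.5732
Converged at β = 0.5732.
Compositions from xᵢ = zᵢ/(1+β(Kᵢ−1)), yᵢ = Kᵢxᵢ:
  1: x = 0.3058, y = 0.4728
  2: x = 0.3328, y = 0.4113
  3: x = 0.3614, y = 0.1159

y_2 = 0.4113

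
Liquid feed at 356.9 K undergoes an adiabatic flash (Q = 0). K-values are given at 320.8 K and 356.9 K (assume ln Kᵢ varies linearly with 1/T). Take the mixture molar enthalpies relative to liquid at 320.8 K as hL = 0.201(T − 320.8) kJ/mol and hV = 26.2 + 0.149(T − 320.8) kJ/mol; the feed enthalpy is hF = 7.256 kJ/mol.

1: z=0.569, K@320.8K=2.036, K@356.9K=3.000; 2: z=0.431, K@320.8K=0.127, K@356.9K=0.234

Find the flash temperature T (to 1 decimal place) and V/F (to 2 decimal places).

Adiabatic flash: solve Rachford–Rice at each trial T, then check hF = ψ·hV(T) + (1−ψ)·hL(T).
  T = 320.8 K: K = (2.036, 0.127), RR gives ψ = 0.236, H_out = 6.177 kJ/mol
  T = 356.9 K: K = (3.000, 0.234), RR gives ψ = 0.527, H_out = 20.082 kJ/mol
  T = 338.9 K: K = (2.498, 0.175), RR gives ψ = 0.402, H_out = 13.801 kJ/mol
  T = 329.9 K: K = (2.263, 0.150), RR gives ψ = 0.328, H_out = 10.272 kJ/mol
  T = 325.4 K: K = (2.149, 0.138), RR gives ψ = 0.285, H_out = 8.332 kJ/mol
  T = 323.1 K: K = (2.092, 0.133), RR gives ψ = 0.261, H_out = 7.279 kJ/mol
  T = 322.0 K: K = (2.065, 0.130), RR gives ψ = 0.249, H_out = 6.759 kJ/mol
  T = 322.6 K: K = (2.080, 0.131), RR gives ψ = 0.256, H_out = 7.044 kJ/mol
  T = 322.9 K: K = (2.087, 0.132), RR gives ψ = 0.259, H_out = 7.186 kJ/mol
  T = 323.0 K: K = (2.090, 0.132), RR gives ψ = 0.260, H_out = 7.233 kJ/mol
Continuing to bisect between 323.0 K and 323.1 K converges to T = 323.0 K, at which ψ = 0.26.

T = 323.0 K, V/F = 0.26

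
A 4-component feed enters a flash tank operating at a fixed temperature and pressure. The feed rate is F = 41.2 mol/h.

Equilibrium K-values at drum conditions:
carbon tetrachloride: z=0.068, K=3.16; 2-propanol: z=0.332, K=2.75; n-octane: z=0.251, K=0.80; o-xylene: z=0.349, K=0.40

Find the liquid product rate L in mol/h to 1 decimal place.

Newton–Raphson from ψ = 0.5:
  ψ = 0.500: g = 0.0256, g' = -0.631 → ψ = 0.540
  ψ = 0.540: g = 0.0002, g' = -0.624 → ψ = 0.541
Converged at ψ = 0.541.
Then V = ψ·F = 0.5408·41.2 = 22.3 mol/h and L = F − V = 18.9 mol/h.

L = 18.9 mol/h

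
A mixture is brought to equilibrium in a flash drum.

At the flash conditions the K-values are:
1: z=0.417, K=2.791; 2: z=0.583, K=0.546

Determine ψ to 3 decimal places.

ψ = 0.593

Binary case is linear: z₁(K₁−1)(1+ψ(K₂−1)) + z₂(K₂−1)(1+ψ(K₁−1)) = 0
⇒ ψ = [z₁(K₁−1)+z₂(K₂−1)] / [−(K₁−1)(K₂−1)] = 0.4822/0.8131 = 0.593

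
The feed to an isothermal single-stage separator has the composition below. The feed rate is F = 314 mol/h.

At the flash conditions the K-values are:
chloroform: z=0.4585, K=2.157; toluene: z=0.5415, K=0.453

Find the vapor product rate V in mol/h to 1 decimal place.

Let ψ = V/F and solve Σ zᵢ(Kᵢ−1)/(1+ψ(Kᵢ−1)) = 0.
Feasibility: ΣzᵢKᵢ = 1.2343, Σzᵢ/Kᵢ = 1.4079 — both > 1, two phases present.
Binary case is linear: z₁(K₁−1)(1+ψ(K₂−1)) + z₂(K₂−1)(1+ψ(K₁−1)) = 0
⇒ ψ = [z₁(K₁−1)+z₂(K₂−1)] / [−(K₁−1)(K₂−1)] = 0.23428/0.63288 = 0.3702
Then V = ψ·F = 0.3702·314 = 116.2 mol/h and L = F − V = 197.8 mol/h.

V = 116.2 mol/h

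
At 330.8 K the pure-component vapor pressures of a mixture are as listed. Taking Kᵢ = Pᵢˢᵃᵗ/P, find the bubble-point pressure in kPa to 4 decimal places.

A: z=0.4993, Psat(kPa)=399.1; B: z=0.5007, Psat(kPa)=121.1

At the bubble point ψ → 0, so ΣzᵢKᵢ = 1 with Kᵢ = Pᵢˢᵃᵗ/P ⇒ P = ΣzᵢPᵢˢᵃᵗ.
P = 0.4993·399.1 + 0.5007·121.1 = 259.9054 kPa

Pbub = 259.9054 kPa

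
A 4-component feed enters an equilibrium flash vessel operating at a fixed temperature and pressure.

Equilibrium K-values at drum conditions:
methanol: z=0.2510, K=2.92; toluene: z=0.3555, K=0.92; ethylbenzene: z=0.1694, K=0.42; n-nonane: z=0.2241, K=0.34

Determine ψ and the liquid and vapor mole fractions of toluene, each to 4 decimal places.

Rachford–Rice: g(ψ) = Σ zᵢ(Kᵢ−1)/(1+ψ(Kᵢ−1)) = 0.
Check two-phase: ΣzᵢKᵢ = 1.2073 > 1 and Σzᵢ/Kᵢ = 1.5348 > 1, so g(0) = 0.2073 > 0 and g(1) = -0.5348 < 0.
Newton iteration, ψ⁰ = 0.47:
  ψ = 0.4700: g = -0.12572, g' = -0.5710 → ψ = 0.2498
  ψ = 0.2498: g = 0.00467, g' = -0.6429 → ψ = 0.2571
Converged at ψ = 0.2571.
Compositions from xᵢ = zᵢ/(1+ψ(Kᵢ−1)), yᵢ = Kᵢxᵢ:
  methanol: x = 0.1680, y = 0.4907
  toluene: x = 0.3630, y = 0.3339
  ethylbenzene: x = 0.1991, y = 0.0836
  n-nonane: x = 0.2699, y = 0.0918

ψ = 0.2571, x_toluene = 0.3630, y_toluene = 0.3339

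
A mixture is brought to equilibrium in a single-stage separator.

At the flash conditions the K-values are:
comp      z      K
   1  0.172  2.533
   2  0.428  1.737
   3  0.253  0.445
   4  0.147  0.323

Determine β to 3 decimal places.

β = 0.562

Newton iteration, β⁰ = 0.34:
  β = 0.340: g = 0.1232, g' = -0.555 → β = 0.562
Converged at β = 0.562.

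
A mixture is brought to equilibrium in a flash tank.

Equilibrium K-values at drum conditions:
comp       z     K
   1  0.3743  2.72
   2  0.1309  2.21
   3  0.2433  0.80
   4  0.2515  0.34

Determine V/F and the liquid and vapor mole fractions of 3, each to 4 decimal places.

Rachford–Rice: g(V/F) = Σ zᵢ(Kᵢ−1)/(1+V/F(Kᵢ−1)) = 0.
Check two-phase: ΣzᵢKᵢ = 1.5875 > 1 and Σzᵢ/Kᵢ = 1.2407 > 1, so g(0) = 0.5875 > 0 and g(1) = -0.2407 < 0.
Iterate (Newton) starting at V/F = 0.68:
  V/F = 0.6800: g = 0.02617, g' = -0.6665 → V/F = 0.7193
  V/F = 0.7193: g = -0.00037, g' = -0.6864 → V/F = 0.7187
Converged at V/F = 0.7187.
Compositions from xᵢ = zᵢ/(1+V/F(Kᵢ−1)), yᵢ = Kᵢxᵢ:
  1: x = 0.1674, y = 0.4553
  2: x = 0.0700, y = 0.1547
  3: x = 0.2841, y = 0.2273
  4: x = 0.4785, y = 0.1627

V/F = 0.7187, x_3 = 0.2841, y_3 = 0.2273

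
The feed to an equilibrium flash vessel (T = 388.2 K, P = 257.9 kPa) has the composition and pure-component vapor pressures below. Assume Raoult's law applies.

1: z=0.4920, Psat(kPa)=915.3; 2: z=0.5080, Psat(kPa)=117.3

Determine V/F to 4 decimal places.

Raoult's law: Kᵢ = Pᵢˢᵃᵗ/P = Pᵢˢᵃᵗ/257.9.
  K_1 = 915.3/257.9 = 3.549050, K_2 = 117.3/257.9 = 0.454827
Material balance + equilibrium reduce to Σ zᵢ(Kᵢ−1)/(1+V/F(Kᵢ−1)) = 0.
Check two-phase: ΣzᵢKᵢ = 1.9772 > 1 and Σzᵢ/Kᵢ = 1.2555 > 1, so g(0) = 0.9772 > 0 and g(1) = -0.2555 < 0.
Binary case is linear: z₁(K₁−1)(1+V/F(K₂−1)) + z₂(K₂−1)(1+V/F(K₁−1)) = 0
⇒ V/F = [z₁(K₁−1)+z₂(K₂−1)] / [−(K₁−1)(K₂−1)] = 0.97718/1.38967 = 0.7032

V/F = 0.7032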